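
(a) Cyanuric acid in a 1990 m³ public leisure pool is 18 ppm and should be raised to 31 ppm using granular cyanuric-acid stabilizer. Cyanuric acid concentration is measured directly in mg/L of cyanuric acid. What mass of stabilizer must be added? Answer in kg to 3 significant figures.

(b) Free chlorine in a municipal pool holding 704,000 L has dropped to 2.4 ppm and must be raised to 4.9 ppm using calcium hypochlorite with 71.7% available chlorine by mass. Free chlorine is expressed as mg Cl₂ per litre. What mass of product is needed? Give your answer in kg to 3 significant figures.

(a) Volume: 1990 m³ = 1,990,000 L.
(a) CYA to add: (31 − 18) = 13 mg/L × 1,990,000 L = 25,870 g cyanuric acid.

(b) Chlorine deficit: 4.9 − 2.4 = 2.5 ppm = 2.5 mg/L as Cl₂.
(b) Cl₂ equivalent needed: 2.5 mg/L × 704,000 L = 1,760,000 mg = 1760 g.
(b) Product at 71.7% available chlorine: 1760 / 0.717 = 2455 g.

(a) 25.9 kg; (b) 2.45 kg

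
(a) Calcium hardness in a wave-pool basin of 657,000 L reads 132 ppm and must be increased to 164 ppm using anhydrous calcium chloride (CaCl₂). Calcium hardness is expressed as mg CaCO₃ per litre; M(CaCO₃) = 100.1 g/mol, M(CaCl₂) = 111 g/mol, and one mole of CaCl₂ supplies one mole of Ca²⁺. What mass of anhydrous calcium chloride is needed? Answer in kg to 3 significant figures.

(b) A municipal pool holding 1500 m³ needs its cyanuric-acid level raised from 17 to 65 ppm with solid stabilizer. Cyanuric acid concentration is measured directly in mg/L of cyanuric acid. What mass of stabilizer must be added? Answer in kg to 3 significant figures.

(a) Hardness to add: (164 − 132) = 32 mg/L as CaCO₃ × 657,000 L = 21,020 g as CaCO₃.
(a) Moles of Ca²⁺ (1 mol Ca²⁺ ≡ 1 mol CaCO₃): 21,020 / 100.1 g/mol = 210 mol.
(a) Mass of CaCl₂: 210 × 111 = 23,310 g.

(b) Volume: 1500 m³ = 1,500,000 L.
(b) CYA to add: (65 − 17) = 48 mg/L × 1,500,000 L = 72,000 g cyanuric acid.

(a) 23.3 kg; (b) 72.0 kg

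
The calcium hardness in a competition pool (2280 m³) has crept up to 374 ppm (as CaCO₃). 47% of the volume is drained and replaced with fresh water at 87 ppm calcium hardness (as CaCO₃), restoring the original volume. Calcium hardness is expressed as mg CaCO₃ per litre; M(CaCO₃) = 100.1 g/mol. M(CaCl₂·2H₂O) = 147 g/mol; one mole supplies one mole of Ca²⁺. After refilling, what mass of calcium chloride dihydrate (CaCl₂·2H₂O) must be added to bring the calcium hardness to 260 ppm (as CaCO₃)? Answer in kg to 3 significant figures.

69.9 kg

Volume: 2280 m³ = 2,280,000 L.
After draining 47% and refilling: 374 × 0.53 + 87 × 0.47 = 239.11 ppm.
Deficit to target: 260 − 239.11 = 20.89 mg/L.
As CaCO₃: 20.89 mg/L × 2,280,000 L = 47,630 g; ÷ 100.1 = 475.8 mol Ca²⁺.
Mass: 475.8 × 147 = 69,940 g.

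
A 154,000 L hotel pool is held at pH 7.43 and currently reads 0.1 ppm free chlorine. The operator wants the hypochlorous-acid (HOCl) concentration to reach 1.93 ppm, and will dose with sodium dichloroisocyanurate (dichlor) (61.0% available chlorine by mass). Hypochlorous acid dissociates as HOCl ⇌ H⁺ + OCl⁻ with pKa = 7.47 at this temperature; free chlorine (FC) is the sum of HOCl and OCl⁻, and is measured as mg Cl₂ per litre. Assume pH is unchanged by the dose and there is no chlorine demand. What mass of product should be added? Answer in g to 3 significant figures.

906 g

[OCl⁻]/[HOCl] = 10^(pH − pKa) = 10^(7.43 − 7.47) = 0.912; fraction as HOCl = 1/(1 + 0.912) = 0.523.
Free chlorine required for 1.93 ppm HOCl: 1.93 / 0.523 = 3.69 ppm.
FC to add: 3.69 − 0.1 = 3.59 mg/L as Cl₂.
Cl₂ equivalent: 3.59 mg/L × 154,000 L = 552.9 g.
Product at 61.0% available Cl: 552.9 / 0.61 = 906.4 g.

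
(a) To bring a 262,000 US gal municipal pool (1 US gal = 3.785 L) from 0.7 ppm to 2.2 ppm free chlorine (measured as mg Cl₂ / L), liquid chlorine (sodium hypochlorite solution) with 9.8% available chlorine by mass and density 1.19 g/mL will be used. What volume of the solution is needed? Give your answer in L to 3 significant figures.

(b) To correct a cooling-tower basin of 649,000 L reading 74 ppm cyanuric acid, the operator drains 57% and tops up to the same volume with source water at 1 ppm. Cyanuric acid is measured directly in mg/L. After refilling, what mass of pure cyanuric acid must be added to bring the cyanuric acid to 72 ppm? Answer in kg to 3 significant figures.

(a) 12.8 L; (b) 25.7 kg

(a) Volume: 262,000 US gal × 3.785 L/gal = 991,670 L.
(a) Chlorine deficit: 2.2 − 0.7 = 1.5 ppm = 1.5 mg/L as Cl₂.
(a) Cl₂ equivalent needed: 1.5 mg/L × 991,670 L = 1,488,000 mg = 1488 g.
(a) Product at 9.8% available chlorine: 1488 / 0.098 = 15,180 g.
(a) Volume at density 1.19 g/mL: 15,180 g ÷ 1.19 g/mL = 12,760 mL.

(b) After draining 57% and refilling: 74 × 0.43 + 1 × 0.57 = 32.39 ppm.
(b) Deficit to target: 72 − 32.39 = 39.61 mg/L.
(b) Mass: 39.61 mg/L × 649,000 L = 25,710 g cyanuric acid.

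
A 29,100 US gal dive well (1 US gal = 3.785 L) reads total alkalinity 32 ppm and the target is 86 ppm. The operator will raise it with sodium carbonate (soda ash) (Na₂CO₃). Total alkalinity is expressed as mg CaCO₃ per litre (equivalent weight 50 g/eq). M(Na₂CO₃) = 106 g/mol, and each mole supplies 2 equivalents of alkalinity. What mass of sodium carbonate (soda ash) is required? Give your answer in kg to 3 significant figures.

Volume: 29,100 US gal × 3.785 L/gal = 110,144 L.
Alkalinity to add: (86 − 32) = 54 mg/L as CaCO₃ × 110,144 L = 5948 g as CaCO₃.
Equivalents: 5948 g ÷ 50 g/eq = 119 eq.
Each mole of Na₂CO₃ supplies 2 eq, so 119 / 2 = 59.48 mol.
Mass: 59.48 mol × 106 g/mol = 6305 g.

6.30 kg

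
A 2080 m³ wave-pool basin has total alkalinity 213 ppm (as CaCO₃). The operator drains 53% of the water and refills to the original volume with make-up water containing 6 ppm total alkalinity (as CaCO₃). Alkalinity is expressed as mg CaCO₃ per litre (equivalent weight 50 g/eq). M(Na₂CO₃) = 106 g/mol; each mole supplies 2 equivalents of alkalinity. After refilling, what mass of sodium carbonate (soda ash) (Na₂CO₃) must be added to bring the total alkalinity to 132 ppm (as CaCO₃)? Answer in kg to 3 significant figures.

Volume: 2080 m³ = 2,080,000 L.
After draining 53% and refilling: 213 × 0.47 + 6 × 0.53 = 103.29 ppm.
Deficit to target: 132 − 103.29 = 28.71 mg/L.
As CaCO₃: 28.71 mg/L × 2,080,000 L = 59,720 g; ÷ 50 g/eq ÷ 2 = 597.2 mol Na₂CO₃.
Mass: 597.2 × 106 = 63,300 g.

63.3 kg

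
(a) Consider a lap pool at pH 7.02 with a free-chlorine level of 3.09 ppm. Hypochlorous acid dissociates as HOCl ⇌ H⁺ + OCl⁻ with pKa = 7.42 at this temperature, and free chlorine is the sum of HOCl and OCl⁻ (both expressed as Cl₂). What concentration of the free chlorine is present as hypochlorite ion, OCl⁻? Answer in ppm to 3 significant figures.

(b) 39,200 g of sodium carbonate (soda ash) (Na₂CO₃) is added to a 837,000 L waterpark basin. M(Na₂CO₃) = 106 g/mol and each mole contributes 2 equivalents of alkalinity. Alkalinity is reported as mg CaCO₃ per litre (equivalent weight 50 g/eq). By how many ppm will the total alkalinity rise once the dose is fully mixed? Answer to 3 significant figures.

(a) [OCl⁻]/[HOCl] = 10^(pH − pKa) = 10^(7.02 − 7.42) = 10^-0.40 = 0.3981.
(a) Fraction as HOCl = 1 / (1 + 0.3981) = 0.7153.
(a) OCl⁻ = (1 − 0.7153) × 3.09 ppm = 0.8799 ppm.

(b) Moles of Na₂CO₃: 39,200 g ÷ 106 g/mol = 369.8 mol → 739.6 eq of alkalinity.
(b) As CaCO₃: 739.6 eq × 50 g/eq = 36,980 g.
(b) Rise: 36,980 g / 837,000 L × 1000 = 44.18 mg/L.

(a) 0.880 ppm; (b) 44.2 ppm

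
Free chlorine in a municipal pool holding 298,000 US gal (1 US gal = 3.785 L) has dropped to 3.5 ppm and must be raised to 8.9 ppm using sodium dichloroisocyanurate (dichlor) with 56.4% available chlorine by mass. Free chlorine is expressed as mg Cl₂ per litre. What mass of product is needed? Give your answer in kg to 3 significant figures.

Volume: 298,000 US gal × 3.785 L/gal = 1,127,930 L.
Chlorine deficit: 8.9 − 3.5 = 5.4 ppm = 5.4 mg/L as Cl₂.
Cl₂ equivalent needed: 5.4 mg/L × 1,127,930 L = 6,091,000 mg = 6091 g.
Product at 56.4% available chlorine: 6091 / 0.564 = 10,800 g.

10.8 kg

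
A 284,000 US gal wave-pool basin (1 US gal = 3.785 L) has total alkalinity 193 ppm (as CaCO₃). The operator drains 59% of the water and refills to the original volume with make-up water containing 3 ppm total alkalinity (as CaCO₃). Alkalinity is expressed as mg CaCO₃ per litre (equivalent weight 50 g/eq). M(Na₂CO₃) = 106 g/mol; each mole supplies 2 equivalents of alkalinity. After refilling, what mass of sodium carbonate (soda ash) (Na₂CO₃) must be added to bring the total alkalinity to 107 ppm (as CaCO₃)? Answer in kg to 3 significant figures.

29.7 kg

Volume: 284,000 US gal × 3.785 L/gal = 1,074,940 L.
After draining 59% and refilling: 193 × 0.41 + 3 × 0.59 = 80.9 ppm.
Deficit to target: 107 − 80.9 = 26.1 mg/L.
As CaCO₃: 26.1 mg/L × 1,074,940 L = 28,060 g; ÷ 50 g/eq ÷ 2 = 280.6 mol Na₂CO₃.
Mass: 280.6 × 106 = 29,740 g.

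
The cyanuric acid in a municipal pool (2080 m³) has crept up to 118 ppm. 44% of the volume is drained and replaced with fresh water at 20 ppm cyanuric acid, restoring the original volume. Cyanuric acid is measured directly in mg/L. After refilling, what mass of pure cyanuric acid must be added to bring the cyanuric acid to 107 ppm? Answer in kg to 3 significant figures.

Volume: 2080 m³ = 2,080,000 L.
After draining 44% and refilling: 118 × 0.56 + 20 × 0.44 = 74.88 ppm.
Deficit to target: 107 − 74.88 = 32.12 mg/L.
Mass: 32.12 mg/L × 2,080,000 L = 66,810 g cyanuric acid.

66.8 kg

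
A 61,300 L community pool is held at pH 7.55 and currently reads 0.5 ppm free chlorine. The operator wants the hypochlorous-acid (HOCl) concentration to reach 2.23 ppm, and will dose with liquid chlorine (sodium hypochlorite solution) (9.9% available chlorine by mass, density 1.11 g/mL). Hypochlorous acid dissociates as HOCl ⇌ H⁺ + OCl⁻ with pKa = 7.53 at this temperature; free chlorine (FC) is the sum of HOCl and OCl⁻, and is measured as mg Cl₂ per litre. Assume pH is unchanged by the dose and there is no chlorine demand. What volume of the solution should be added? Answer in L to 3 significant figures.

2.27 L

[OCl⁻]/[HOCl] = 10^(pH − pKa) = 10^(7.55 − 7.53) = 1.047; fraction as HOCl = 1/(1 + 1.047) = 0.4885.
Free chlorine required for 2.23 ppm HOCl: 2.23 / 0.4885 = 4.565 ppm.
FC to add: 4.565 − 0.5 = 4.065 mg/L as Cl₂.
Cl₂ equivalent: 4.065 mg/L × 61,300 L = 249.2 g.
Product at 9.9% available Cl: 249.2 / 0.099 = 2517 g.
Volume: 2517 g ÷ 1.11 g/mL = 2268 mL.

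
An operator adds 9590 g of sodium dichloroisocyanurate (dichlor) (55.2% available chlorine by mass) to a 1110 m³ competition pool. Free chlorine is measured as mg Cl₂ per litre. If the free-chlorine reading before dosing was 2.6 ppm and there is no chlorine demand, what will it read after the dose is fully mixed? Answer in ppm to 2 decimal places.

Volume: 1110 m³ = 1,110,000 L.
Available chlorine delivered: 9590 g × 0.552 = 5294 g as Cl₂.
Concentration rise: 5294 g / 1,110,000 L = 4.769 mg/L = 4.77 ppm.
Final FC: 2.6 + 4.77 = 7.37 ppm.

7.37 ppm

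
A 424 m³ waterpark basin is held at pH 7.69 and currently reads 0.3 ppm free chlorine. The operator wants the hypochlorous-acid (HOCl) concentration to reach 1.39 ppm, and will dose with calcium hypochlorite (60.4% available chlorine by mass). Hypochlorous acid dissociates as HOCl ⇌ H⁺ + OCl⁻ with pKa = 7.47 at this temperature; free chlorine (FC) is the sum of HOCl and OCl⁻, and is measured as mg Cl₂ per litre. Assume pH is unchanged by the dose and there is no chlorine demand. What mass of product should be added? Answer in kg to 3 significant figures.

Volume: 424 m³ = 424,000 L.
[OCl⁻]/[HOCl] = 10^(pH − pKa) = 10^(7.69 − 7.47) = 1.66; fraction as HOCl = 1/(1 + 1.66) = 0.376.
Free chlorine required for 1.39 ppm HOCl: 1.39 / 0.376 = 3.697 ppm.
FC to add: 3.697 − 0.3 = 3.397 mg/L as Cl₂.
Cl₂ equivalent: 3.397 mg/L × 424,000 L = 1440 g.
Product at 60.4% available Cl: 1440 / 0.604 = 2385 g.

2.38 kg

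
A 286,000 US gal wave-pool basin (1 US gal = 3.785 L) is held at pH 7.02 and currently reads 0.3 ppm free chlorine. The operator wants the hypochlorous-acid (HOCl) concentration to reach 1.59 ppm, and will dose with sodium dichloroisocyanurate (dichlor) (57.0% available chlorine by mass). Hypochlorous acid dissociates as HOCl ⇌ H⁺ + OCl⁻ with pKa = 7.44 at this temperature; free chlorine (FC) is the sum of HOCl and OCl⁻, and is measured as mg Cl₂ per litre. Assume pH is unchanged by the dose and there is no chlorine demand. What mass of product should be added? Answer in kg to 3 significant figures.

Volume: 286,000 US gal × 3.785 L/gal = 1,082,510 L.
[OCl⁻]/[HOCl] = 10^(pH − pKa) = 10^(7.02 − 7.44) = 0.3802; fraction as HOCl = 1/(1 + 0.3802) = 0.7245.
Free chlorine required for 1.59 ppm HOCl: 1.59 / 0.7245 = 2.195 ppm.
FC to add: 2.195 − 0.3 = 1.895 mg/L as Cl₂.
Cl₂ equivalent: 1.895 mg/L × 1,082,510 L = 2051 g.
Product at 57.0% available Cl: 2051 / 0.57 = 3598 g.

3.60 kg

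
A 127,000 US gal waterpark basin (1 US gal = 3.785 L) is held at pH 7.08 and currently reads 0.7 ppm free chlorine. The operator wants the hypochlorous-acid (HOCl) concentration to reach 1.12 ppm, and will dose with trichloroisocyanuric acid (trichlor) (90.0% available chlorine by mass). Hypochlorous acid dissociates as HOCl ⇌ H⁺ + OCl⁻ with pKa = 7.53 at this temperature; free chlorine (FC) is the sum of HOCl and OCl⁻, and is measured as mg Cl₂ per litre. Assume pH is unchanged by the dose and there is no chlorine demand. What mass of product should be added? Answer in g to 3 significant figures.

437 g

Volume: 127,000 US gal × 3.785 L/gal = 480,695 L.
[OCl⁻]/[HOCl] = 10^(pH − pKa) = 10^(7.08 − 7.53) = 0.3548; fraction as HOCl = 1/(1 + 0.3548) = 0.7381.
Free chlorine required for 1.12 ppm HOCl: 1.12 / 0.7381 = 1.517 ppm.
FC to add: 1.517 − 0.7 = 0.8174 mg/L as Cl₂.
Cl₂ equivalent: 0.8174 mg/L × 480,695 L = 392.9 g.
Product at 90.0% available Cl: 392.9 / 0.9 = 436.6 g.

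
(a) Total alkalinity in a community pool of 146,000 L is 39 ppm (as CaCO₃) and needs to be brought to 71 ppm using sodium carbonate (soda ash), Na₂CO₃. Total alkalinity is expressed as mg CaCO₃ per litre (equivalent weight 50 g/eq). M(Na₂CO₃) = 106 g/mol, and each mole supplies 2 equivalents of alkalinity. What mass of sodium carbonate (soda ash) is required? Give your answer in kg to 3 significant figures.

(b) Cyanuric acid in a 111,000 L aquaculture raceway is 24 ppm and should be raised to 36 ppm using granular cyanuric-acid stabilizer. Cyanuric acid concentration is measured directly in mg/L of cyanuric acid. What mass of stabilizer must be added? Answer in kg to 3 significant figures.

(a) 4.95 kg; (b) 1.33 kg

(a) Alkalinity to add: (71 − 39) = 32 mg/L as CaCO₃ × 146,000 L = 4672 g as CaCO₃.
(a) Equivalents: 4672 g ÷ 50 g/eq = 93.44 eq.
(a) Each mole of Na₂CO₃ supplies 2 eq, so 93.44 / 2 = 46.72 mol.
(a) Mass: 46.72 mol × 106 g/mol = 4952 g.

(b) CYA to add: (36 − 24) = 12 mg/L × 111,000 L = 1332 g cyanuric acid.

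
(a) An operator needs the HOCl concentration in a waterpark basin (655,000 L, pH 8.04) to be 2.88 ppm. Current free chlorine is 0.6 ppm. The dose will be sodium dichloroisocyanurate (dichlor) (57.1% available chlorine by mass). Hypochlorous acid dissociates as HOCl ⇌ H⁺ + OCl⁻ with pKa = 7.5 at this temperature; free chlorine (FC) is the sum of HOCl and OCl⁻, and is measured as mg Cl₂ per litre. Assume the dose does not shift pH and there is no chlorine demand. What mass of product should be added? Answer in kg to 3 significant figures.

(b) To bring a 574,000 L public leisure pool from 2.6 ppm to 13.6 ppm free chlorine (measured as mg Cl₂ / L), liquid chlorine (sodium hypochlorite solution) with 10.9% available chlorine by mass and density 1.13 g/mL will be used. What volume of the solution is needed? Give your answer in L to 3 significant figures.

(a) 14.1 kg; (b) 51.3 L

(a) [OCl⁻]/[HOCl] = 10^(pH − pKa) = 10^(8.04 − 7.5) = 3.467; fraction as HOCl = 1/(1 + 3.467) = 0.2238.
(a) Free chlorine required for 2.88 ppm HOCl: 2.88 / 0.2238 = 12.87 ppm.
(a) FC to add: 12.87 − 0.6 = 12.27 mg/L as Cl₂.
(a) Cl₂ equivalent: 12.27 mg/L × 655,000 L = 8034 g.
(a) Product at 57.1% available Cl: 8034 / 0.571 = 14,070 g.

(b) Chlorine deficit: 13.6 − 2.6 = 11 ppm = 11 mg/L as Cl₂.
(b) Cl₂ equivalent needed: 11 mg/L × 574,000 L = 6,314,000 mg = 6314 g.
(b) Product at 10.9% available chlorine: 6314 / 0.109 = 57,930 g.
(b) Volume at density 1.13 g/mL: 57,930 g ÷ 1.13 g/mL = 51,260 mL.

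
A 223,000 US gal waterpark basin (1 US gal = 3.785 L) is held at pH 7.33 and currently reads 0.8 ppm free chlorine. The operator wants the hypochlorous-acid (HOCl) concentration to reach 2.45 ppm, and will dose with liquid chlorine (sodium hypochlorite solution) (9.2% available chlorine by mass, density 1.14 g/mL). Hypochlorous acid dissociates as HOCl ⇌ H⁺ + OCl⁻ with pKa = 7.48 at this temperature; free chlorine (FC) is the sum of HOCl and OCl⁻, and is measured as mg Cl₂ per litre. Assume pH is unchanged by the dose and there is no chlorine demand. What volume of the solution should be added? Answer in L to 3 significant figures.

Volume: 223,000 US gal × 3.785 L/gal = 844,055 L.
[OCl⁻]/[HOCl] = 10^(pH − pKa) = 10^(7.33 − 7.48) = 0.7079; fraction as HOCl = 1/(1 + 0.7079) = 0.5855.
Free chlorine required for 2.45 ppm HOCl: 2.45 / 0.5855 = 4.184 ppm.
FC to add: 4.184 − 0.8 = 3.384 mg/L as Cl₂.
Cl₂ equivalent: 3.384 mg/L × 844,055 L = 2857 g.
Product at 9.2% available Cl: 2857 / 0.092 = 31,050 g.
Volume: 31,050 g ÷ 1.14 g/mL = 27,240 mL.

27.2 L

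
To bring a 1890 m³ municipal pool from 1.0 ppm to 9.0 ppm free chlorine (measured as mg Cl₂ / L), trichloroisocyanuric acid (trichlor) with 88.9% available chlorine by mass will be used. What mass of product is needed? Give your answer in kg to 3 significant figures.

Volume: 1890 m³ = 1,890,000 L.
Chlorine deficit: 9.0 − 1.0 = 8 ppm = 8 mg/L as Cl₂.
Cl₂ equivalent needed: 8 mg/L × 1,890,000 L = 15,120,000 mg = 15,120 g.
Product at 88.9% available chlorine: 15,120 / 0.889 = 17,010 g.

17.0 kg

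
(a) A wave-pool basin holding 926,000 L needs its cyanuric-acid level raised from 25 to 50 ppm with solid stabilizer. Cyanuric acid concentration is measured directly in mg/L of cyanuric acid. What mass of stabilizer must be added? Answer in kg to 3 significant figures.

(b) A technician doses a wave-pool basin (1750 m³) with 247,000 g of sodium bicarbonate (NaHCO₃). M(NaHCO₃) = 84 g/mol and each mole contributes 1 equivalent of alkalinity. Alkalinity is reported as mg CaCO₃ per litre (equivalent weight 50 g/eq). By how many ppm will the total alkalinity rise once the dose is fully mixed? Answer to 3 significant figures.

(a) 23.1 kg; (b) 84.0 ppm

(a) CYA to add: (50 − 25) = 25 mg/L × 926,000 L = 23,150 g cyanuric acid.

(b) Volume: 1750 m³ = 1,750,000 L.
(b) Moles of NaHCO₃: 247,000 g ÷ 84 g/mol = 2940 mol → 2940 eq of alkalinity.
(b) As CaCO₃: 2940 eq × 50 g/eq = 147,000 g.
(b) Rise: 147,000 g / 1,750,000 L × 1000 = 84.01 mg/L.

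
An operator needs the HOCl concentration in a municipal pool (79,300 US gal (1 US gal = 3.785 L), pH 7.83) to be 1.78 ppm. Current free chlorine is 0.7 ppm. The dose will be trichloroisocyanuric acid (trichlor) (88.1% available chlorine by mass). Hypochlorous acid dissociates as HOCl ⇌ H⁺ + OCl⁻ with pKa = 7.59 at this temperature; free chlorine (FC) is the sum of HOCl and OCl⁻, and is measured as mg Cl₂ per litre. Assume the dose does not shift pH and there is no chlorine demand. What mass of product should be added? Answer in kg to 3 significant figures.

1.42 kg

Volume: 79,300 US gal × 3.785 L/gal = 300,150 L.
[OCl⁻]/[HOCl] = 10^(pH − pKa) = 10^(7.83 − 7.59) = 1.738; fraction as HOCl = 1/(1 + 1.738) = 0.3653.
Free chlorine required for 1.78 ppm HOCl: 1.78 / 0.3653 = 4.873 ppm.
FC to add: 4.873 − 0.7 = 4.173 mg/L as Cl₂.
Cl₂ equivalent: 4.173 mg/L × 300,150 L = 1253 g.
Product at 88.1% available Cl: 1253 / 0.881 = 1422 g.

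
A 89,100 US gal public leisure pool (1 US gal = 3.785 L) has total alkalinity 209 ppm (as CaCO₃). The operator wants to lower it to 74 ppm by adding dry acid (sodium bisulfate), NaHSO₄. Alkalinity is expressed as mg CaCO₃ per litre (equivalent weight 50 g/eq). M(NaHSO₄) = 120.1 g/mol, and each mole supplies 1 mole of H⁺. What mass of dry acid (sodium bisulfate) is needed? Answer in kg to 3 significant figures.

109 kg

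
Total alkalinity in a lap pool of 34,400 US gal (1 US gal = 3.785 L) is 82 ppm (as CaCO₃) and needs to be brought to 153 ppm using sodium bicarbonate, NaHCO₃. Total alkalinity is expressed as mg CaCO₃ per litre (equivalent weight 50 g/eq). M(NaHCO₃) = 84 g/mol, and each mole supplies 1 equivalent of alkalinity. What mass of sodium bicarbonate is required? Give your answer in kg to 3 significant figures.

15.5 kg

Volume: 34,400 US gal × 3.785 L/gal = 130,204 L.
Alkalinity to add: (153 − 82) = 71 mg/L as CaCO₃ × 130,204 L = 9244 g as CaCO₃.
Equivalents: 9244 g ÷ 50 g/eq = 184.9 eq.
NaHCO₃ supplies 1 eq per mole → 184.9 mol.
Mass: 184.9 mol × 84 g/mol = 15,530 g.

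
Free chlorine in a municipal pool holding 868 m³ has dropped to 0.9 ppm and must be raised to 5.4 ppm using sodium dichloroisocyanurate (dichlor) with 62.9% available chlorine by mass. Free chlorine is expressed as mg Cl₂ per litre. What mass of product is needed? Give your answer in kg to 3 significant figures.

6.21 kg

Volume: 868 m³ = 868,000 L.
Chlorine deficit: 5.4 − 0.9 = 4.5 ppm = 4.5 mg/L as Cl₂.
Cl₂ equivalent needed: 4.5 mg/L × 868,000 L = 3,906,000 mg = 3906 g.
Product at 62.9% available chlorine: 3906 / 0.629 = 6210 g.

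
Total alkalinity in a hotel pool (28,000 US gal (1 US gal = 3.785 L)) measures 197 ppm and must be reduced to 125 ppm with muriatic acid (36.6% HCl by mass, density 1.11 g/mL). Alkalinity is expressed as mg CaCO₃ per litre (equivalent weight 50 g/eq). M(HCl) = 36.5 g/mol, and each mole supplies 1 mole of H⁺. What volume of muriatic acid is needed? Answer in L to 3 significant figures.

Volume: 28,000 US gal × 3.785 L/gal = 105,980 L.
Alkalinity to neutralize: (197 − 125) = 72 mg/L as CaCO₃ × 105,980 L = 7631 g as CaCO₃.
Equivalents of H⁺ required: 7631 ÷ 50 g/eq = 152.6 eq = 152.6 mol HCl.
Mass of HCl: 152.6 × 36.5 = 5570 g.
Mass of 36.6% solution: 5570 / 0.366 = 15,220 g.
Volume: 15,220 g ÷ 1.11 g/mL = 13,710 mL.

13.7 L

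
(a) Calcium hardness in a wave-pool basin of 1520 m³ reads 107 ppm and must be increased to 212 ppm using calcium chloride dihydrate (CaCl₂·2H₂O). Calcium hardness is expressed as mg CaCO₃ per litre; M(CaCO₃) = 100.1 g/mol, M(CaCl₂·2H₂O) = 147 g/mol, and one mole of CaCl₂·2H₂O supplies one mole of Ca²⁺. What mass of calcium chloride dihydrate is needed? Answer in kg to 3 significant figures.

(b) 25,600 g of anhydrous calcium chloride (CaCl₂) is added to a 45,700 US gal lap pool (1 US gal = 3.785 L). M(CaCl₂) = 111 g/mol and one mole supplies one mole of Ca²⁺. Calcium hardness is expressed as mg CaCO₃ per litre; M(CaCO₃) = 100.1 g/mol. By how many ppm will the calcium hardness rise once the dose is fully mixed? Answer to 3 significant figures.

(a) 234 kg; (b) 133 ppm

(a) Volume: 1520 m³ = 1,520,000 L.
(a) Hardness to add: (212 − 107) = 105 mg/L as CaCO₃ × 1,520,000 L = 159,600 g as CaCO₃.
(a) Moles of Ca²⁺ (1 mol Ca²⁺ ≡ 1 mol CaCO₃): 159,600 / 100.1 g/mol = 1594 mol.
(a) Mass of CaCl₂·2H₂O: 1594 × 147 = 234,400 g.

(b) Volume: 45,700 US gal × 3.785 L/gal = 172,974 L.
(b) Moles of Ca²⁺: 25,600 g ÷ 111 g/mol = 230.6 mol.
(b) As CaCO₃: 230.6 mol × 100.1 g/mol = 23,090 g.
(b) Rise: 23,090 g / 172,974 L × 1000 = 133.5 mg/L.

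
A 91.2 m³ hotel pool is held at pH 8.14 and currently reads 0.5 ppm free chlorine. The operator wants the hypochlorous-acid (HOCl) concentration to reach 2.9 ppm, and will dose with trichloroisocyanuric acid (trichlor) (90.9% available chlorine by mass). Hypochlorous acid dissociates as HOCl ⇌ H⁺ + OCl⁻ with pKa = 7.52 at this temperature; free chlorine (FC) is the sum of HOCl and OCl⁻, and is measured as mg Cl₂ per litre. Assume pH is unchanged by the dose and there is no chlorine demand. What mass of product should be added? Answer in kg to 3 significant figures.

1.45 kg

Volume: 91.2 m³ = 91,200 L.
[OCl⁻]/[HOCl] = 10^(pH − pKa) = 10^(8.14 − 7.52) = 4.169; fraction as HOCl = 1/(1 + 4.169) = 0.1935.
Free chlorine required for 2.9 ppm HOCl: 2.9 / 0.1935 = 14.99 ppm.
FC to add: 14.99 − 0.5 = 14.49 mg/L as Cl₂.
Cl₂ equivalent: 14.49 mg/L × 91,200 L = 1321 g.
Product at 90.9% available Cl: 1321 / 0.909 = 1454 g.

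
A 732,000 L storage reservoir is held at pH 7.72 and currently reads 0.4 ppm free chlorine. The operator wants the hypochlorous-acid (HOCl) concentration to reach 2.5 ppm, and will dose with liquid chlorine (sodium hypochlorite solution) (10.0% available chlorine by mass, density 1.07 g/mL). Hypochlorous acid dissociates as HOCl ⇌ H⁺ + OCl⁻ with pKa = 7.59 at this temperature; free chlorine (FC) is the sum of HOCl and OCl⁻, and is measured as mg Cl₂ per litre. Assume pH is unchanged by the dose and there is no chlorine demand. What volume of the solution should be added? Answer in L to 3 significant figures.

37.4 L

[OCl⁻]/[HOCl] = 10^(pH − pKa) = 10^(7.72 − 7.59) = 1.349; fraction as HOCl = 1/(1 + 1.349) = 0.4257.
Free chlorine required for 2.5 ppm HOCl: 2.5 / 0.4257 = 5.872 ppm.
FC to add: 5.872 − 0.4 = 5.472 mg/L as Cl₂.
Cl₂ equivalent: 5.472 mg/L × 732,000 L = 4006 g.
Product at 10.0% available Cl: 4006 / 0.1 = 40,060 g.
Volume: 40,060 g ÷ 1.07 g/mL = 37,440 mL.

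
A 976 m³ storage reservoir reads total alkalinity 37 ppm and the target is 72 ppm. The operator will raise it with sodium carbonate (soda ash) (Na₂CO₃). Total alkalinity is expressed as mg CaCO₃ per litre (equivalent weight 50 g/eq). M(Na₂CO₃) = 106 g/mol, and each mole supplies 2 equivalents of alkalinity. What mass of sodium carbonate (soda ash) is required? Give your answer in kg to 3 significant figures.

36.2 kg

Volume: 976 m³ = 976,000 L.
Alkalinity to add: (72 − 37) = 35 mg/L as CaCO₃ × 976,000 L = 34,160 g as CaCO₃.
Equivalents: 34,160 g ÷ 50 g/eq = 683.2 eq.
Each mole of Na₂CO₃ supplies 2 eq, so 683.2 / 2 = 341.6 mol.
Mass: 341.6 mol × 106 g/mol = 36,210 g.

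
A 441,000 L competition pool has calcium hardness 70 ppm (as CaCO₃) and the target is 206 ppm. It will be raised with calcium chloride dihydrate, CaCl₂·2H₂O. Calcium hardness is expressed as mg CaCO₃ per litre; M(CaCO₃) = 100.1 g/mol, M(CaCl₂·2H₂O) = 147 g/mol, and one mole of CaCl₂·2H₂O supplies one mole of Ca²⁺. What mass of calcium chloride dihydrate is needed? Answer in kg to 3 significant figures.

Hardness to add: (206 − 70) = 136 mg/L as CaCO₃ × 441,000 L = 59,980 g as CaCO₃.
Moles of Ca²⁺ (1 mol Ca²⁺ ≡ 1 mol CaCO₃): 59,980 / 100.1 g/mol = 599.2 mol.
Mass of CaCl₂·2H₂O: 599.2 × 147 = 88,080 g.

88.1 kg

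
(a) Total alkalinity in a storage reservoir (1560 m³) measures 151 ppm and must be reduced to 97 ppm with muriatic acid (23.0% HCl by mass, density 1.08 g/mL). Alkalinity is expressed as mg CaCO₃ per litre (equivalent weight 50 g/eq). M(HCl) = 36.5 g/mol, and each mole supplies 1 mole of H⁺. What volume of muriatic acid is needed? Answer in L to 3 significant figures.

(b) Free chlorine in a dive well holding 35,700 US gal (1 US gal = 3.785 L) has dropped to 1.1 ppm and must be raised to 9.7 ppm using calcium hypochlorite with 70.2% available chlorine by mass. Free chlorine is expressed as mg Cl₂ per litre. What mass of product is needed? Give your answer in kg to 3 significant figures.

(a) 248 L; (b) 1.66 kg

(a) Volume: 1560 m³ = 1,560,000 L.
(a) Alkalinity to neutralize: (151 − 97) = 54 mg/L as CaCO₃ × 1,560,000 L = 84,240 g as CaCO₃.
(a) Equivalents of H⁺ required: 84,240 ÷ 50 g/eq = 1685 eq = 1685 mol HCl.
(a) Mass of HCl: 1685 × 36.5 = 61,500 g.
(a) Mass of 23.0% solution: 61,500 / 0.23 = 267,400 g.
(a) Volume: 267,400 g ÷ 1.08 g/mL = 247,600 mL.

(b) Volume: 35,700 US gal × 3.785 L/gal = 135,124 L.
(b) Chlorine deficit: 9.7 − 1.1 = 8.6 ppm = 8.6 mg/L as Cl₂.
(b) Cl₂ equivalent needed: 8.6 mg/L × 135,124 L = 1,162,000 mg = 1162 g.
(b) Product at 70.2% available chlorine: 1162 / 0.702 = 1655 g.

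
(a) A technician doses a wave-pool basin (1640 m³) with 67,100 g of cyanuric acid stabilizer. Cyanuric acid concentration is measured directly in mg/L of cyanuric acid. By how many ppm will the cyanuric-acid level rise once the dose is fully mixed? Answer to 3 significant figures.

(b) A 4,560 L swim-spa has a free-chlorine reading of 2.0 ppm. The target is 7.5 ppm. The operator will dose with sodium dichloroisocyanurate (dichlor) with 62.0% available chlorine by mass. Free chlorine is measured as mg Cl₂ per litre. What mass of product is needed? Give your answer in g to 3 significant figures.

(a) 40.9 ppm; (b) 40.5 g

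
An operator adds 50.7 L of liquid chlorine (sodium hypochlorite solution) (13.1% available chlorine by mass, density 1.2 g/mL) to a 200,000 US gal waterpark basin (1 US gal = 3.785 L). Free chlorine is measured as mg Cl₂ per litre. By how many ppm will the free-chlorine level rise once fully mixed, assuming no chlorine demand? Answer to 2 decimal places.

10.53 ppm

Volume: 200,000 US gal × 3.785 L/gal = 757,000 L.
Mass of solution: 50.7 L × 1000 mL/L × 1.2 g/mL = 60,840 g.
Available chlorine delivered: 60,840 g × 0.131 = 7970 g as Cl₂.
Concentration rise: 7970 g / 757,000 L = 10.53 mg/L = 10.53 ppm.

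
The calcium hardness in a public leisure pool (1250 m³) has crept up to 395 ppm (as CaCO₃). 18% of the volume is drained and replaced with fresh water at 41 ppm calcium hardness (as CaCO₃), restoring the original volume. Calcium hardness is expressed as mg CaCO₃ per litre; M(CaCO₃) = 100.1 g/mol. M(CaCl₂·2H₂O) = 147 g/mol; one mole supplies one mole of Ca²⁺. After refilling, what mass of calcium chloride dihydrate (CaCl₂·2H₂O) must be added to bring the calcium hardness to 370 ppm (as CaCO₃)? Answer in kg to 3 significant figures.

Volume: 1250 m³ = 1,250,000 L.
After draining 18% and refilling: 395 × 0.82 + 41 × 0.18 = 331.28 ppm.
Deficit to target: 370 − 331.28 = 38.72 mg/L.
As CaCO₃: 38.72 mg/L × 1,250,000 L = 48,400 g; ÷ 100.1 = 483.5 mol Ca²⁺.
Mass: 483.5 × 147 = 71,080 g.

71.1 kg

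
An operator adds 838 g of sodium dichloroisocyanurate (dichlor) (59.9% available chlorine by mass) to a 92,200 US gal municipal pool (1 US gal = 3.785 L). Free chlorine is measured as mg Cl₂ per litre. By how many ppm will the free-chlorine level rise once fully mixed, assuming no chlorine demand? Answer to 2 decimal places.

Volume: 92,200 US gal × 3.785 L/gal = 348,977 L.
Available chlorine delivered: 838 g × 0.599 = 502 g as Cl₂.
Concentration rise: 502 g / 348,977 L = 1.438 mg/L = 1.44 ppm.

1.44 ppm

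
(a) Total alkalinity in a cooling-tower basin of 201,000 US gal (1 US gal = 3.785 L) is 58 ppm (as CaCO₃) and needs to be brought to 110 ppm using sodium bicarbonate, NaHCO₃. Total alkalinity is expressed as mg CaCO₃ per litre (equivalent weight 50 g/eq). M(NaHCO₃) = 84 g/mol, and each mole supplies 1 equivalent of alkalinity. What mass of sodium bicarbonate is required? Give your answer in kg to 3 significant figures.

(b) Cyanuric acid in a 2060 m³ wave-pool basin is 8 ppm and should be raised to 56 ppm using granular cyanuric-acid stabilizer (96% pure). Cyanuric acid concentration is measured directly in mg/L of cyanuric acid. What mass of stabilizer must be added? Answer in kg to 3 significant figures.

(a) Volume: 201,000 US gal × 3.785 L/gal = 760,785 L.
(a) Alkalinity to add: (110 − 58) = 52 mg/L as CaCO₃ × 760,785 L = 39,560 g as CaCO₃.
(a) Equivalents: 39,560 g ÷ 50 g/eq = 791.2 eq.
(a) NaHCO₃ supplies 1 eq per mole → 791.2 mol.
(a) Mass: 791.2 mol × 84 g/mol = 66,460 g.

(b) Volume: 2060 m³ = 2,060,000 L.
(b) CYA to add: (56 − 8) = 48 mg/L × 2,060,000 L = 98,880 g cyanuric acid.
(b) At 96% purity: 98,880 / 0.96 = 103,000 g product.

(a) 66.5 kg; (b) 103 kg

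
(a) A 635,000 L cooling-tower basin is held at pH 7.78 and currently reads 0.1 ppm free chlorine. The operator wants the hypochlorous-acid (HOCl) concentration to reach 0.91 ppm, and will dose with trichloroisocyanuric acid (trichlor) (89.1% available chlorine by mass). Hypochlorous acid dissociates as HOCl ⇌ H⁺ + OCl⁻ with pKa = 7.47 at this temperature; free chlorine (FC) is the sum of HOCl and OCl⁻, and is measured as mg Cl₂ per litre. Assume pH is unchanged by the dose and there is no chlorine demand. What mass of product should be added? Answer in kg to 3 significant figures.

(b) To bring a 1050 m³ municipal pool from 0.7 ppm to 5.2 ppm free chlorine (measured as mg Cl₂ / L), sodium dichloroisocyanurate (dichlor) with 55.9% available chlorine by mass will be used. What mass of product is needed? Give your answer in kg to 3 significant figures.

(a) 1.90 kg; (b) 8.45 kg

(a) [OCl⁻]/[HOCl] = 10^(pH − pKa) = 10^(7.78 − 7.47) = 2.042; fraction as HOCl = 1/(1 + 2.042) = 0.3288.
(a) Free chlorine required for 0.91 ppm HOCl: 0.91 / 0.3288 = 2.768 ppm.
(a) FC to add: 2.768 − 0.1 = 2.668 mg/L as Cl₂.
(a) Cl₂ equivalent: 2.668 mg/L × 635,000 L = 1694 g.
(a) Product at 89.1% available Cl: 1694 / 0.891 = 1901 g.

(b) Volume: 1050 m³ = 1,050,000 L.
(b) Chlorine deficit: 5.2 − 0.7 = 4.5 ppm = 4.5 mg/L as Cl₂.
(b) Cl₂ equivalent needed: 4.5 mg/L × 1,050,000 L = 4,725,000 mg = 4725 g.
(b) Product at 55.9% available chlorine: 4725 / 0.559 = 8453 g.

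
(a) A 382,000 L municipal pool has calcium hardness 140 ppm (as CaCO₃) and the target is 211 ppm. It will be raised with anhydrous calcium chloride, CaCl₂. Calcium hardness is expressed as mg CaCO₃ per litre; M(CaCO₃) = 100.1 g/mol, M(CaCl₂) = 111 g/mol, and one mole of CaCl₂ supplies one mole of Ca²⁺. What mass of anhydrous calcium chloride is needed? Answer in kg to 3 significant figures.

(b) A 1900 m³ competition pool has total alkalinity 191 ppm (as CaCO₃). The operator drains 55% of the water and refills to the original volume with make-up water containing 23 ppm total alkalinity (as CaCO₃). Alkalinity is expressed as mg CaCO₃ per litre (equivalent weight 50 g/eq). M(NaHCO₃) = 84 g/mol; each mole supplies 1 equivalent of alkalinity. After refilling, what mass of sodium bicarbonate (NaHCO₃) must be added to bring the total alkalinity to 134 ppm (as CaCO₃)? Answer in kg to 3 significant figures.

(a) Hardness to add: (211 − 140) = 71 mg/L as CaCO₃ × 382,000 L = 27,120 g as CaCO₃.
(a) Moles of Ca²⁺ (1 mol Ca²⁺ ≡ 1 mol CaCO₃): 27,120 / 100.1 g/mol = 270.9 mol.
(a) Mass of CaCl₂: 270.9 × 111 = 30,080 g.

(b) Volume: 1900 m³ = 1,900,000 L.
(b) After draining 55% and refilling: 191 × 0.45 + 23 × 0.55 = 98.6 ppm.
(b) Deficit to target: 134 − 98.6 = 35.4 mg/L.
(b) As CaCO₃: 35.4 mg/L × 1,900,000 L = 67,260 g; ÷ 50 g/eq ÷ 1 = 1345 mol NaHCO₃.
(b) Mass: 1345 × 84 = 113,000 g.

(a) 30.1 kg; (b) 113 kg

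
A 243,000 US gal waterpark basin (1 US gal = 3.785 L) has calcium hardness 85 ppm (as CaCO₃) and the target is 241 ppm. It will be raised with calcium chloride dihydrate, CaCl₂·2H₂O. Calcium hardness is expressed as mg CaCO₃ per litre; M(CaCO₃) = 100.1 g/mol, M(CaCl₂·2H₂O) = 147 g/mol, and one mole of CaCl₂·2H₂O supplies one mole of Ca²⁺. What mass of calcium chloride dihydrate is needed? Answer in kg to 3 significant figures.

211 kg

Volume: 243,000 US gal × 3.785 L/gal = 919,755 L.
Hardness to add: (241 − 85) = 156 mg/L as CaCO₃ × 919,755 L = 143,500 g as CaCO₃.
Moles of Ca²⁺ (1 mol Ca²⁺ ≡ 1 mol CaCO₃): 143,500 / 100.1 g/mol = 1433 mol.
Mass of CaCl₂·2H₂O: 1433 × 147 = 210,700 g.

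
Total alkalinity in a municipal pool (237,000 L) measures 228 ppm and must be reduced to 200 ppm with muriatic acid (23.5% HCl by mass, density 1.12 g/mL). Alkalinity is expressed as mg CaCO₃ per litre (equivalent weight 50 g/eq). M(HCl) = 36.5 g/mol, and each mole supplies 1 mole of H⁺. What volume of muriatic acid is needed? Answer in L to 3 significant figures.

Alkalinity to neutralize: (228 − 200) = 28 mg/L as CaCO₃ × 237,000 L = 6636 g as CaCO₃.
Equivalents of H⁺ required: 6636 ÷ 50 g/eq = 132.7 eq = 132.7 mol HCl.
Mass of HCl: 132.7 × 36.5 = 4844 g.
Mass of 23.5% solution: 4844 / 0.235 = 20,610 g.
Volume: 20,610 g ÷ 1.12 g/mL = 18,410 mL.

18.4 L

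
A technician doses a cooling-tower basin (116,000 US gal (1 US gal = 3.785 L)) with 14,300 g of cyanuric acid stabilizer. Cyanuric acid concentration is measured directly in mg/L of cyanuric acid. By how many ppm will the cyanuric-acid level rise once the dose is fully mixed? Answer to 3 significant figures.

Volume: 116,000 US gal × 3.785 L/gal = 439,060 L.
Rise: 14,300 g / 439,060 L × 1000 = 32.57 mg/L.

32.6 ppm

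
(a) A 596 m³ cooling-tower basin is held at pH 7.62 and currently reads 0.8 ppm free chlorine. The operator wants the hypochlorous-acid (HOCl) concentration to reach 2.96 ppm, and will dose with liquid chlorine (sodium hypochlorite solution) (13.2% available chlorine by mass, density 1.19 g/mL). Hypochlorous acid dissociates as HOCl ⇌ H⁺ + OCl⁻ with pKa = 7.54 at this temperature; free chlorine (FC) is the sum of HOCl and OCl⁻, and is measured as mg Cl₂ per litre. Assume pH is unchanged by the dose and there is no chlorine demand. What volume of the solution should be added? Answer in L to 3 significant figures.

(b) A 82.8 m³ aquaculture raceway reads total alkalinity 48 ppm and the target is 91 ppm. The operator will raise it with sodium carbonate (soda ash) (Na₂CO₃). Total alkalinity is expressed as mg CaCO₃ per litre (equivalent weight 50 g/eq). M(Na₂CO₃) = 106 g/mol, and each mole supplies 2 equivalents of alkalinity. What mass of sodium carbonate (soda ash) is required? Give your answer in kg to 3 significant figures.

(a) 21.7 L; (b) 3.77 kg

(a) Volume: 596 m³ = 596,000 L.
(a) [OCl⁻]/[HOCl] = 10^(pH − pKa) = 10^(7.62 − 7.54) = 1.202; fraction as HOCl = 1/(1 + 1.202) = 0.4541.
(a) Free chlorine required for 2.96 ppm HOCl: 2.96 / 0.4541 = 6.519 ppm.
(a) FC to add: 6.519 − 0.8 = 5.719 mg/L as Cl₂.
(a) Cl₂ equivalent: 5.719 mg/L × 596,000 L = 3408 g.
(a) Product at 13.2% available Cl: 3408 / 0.132 = 25,820 g.
(a) Volume: 25,820 g ÷ 1.19 g/mL = 21,700 mL.

(b) Volume: 82.8 m³ = 82,800 L.
(b) Alkalinity to add: (91 − 48) = 43 mg/L as CaCO₃ × 82,800 L = 3560 g as CaCO₃.
(b) Equivalents: 3560 g ÷ 50 g/eq = 71.21 eq.
(b) Each mole of Na₂CO₃ supplies 2 eq, so 71.21 / 2 = 35.6 mol.
(b) Mass: 35.6 mol × 106 g/mol = 3774 g.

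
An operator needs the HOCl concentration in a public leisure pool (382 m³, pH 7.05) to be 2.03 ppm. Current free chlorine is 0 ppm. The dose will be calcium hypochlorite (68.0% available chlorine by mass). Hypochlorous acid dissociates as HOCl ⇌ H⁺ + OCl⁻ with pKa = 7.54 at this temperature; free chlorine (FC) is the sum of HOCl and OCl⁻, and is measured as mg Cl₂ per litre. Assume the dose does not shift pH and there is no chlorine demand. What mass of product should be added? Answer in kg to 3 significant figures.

1.51 kg

Volume: 382 m³ = 382,000 L.
[OCl⁻]/[HOCl] = 10^(pH − pKa) = 10^(7.05 − 7.54) = 0.3236; fraction as HOCl = 1/(1 + 0.3236) = 0.7555.
Free chlorine required for 2.03 ppm HOCl: 2.03 / 0.7555 = 2.687 ppm.
FC to add: 2.687 − 0 = 2.687 mg/L as Cl₂.
Cl₂ equivalent: 2.687 mg/L × 382,000 L = 1026 g.
Product at 68.0% available Cl: 1026 / 0.68 = 1509 g.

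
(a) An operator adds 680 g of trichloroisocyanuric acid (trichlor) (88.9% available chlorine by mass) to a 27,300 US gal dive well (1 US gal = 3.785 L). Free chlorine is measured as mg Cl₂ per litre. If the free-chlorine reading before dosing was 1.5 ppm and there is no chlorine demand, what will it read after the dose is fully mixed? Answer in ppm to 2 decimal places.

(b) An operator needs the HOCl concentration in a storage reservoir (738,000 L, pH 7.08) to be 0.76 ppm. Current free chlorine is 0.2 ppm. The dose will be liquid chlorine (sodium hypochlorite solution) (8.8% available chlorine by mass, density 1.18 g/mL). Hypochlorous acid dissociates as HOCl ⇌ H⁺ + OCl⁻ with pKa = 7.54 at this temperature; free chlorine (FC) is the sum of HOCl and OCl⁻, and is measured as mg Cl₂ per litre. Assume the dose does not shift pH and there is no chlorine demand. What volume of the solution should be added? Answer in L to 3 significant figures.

(a) 7.35 ppm; (b) 5.85 L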